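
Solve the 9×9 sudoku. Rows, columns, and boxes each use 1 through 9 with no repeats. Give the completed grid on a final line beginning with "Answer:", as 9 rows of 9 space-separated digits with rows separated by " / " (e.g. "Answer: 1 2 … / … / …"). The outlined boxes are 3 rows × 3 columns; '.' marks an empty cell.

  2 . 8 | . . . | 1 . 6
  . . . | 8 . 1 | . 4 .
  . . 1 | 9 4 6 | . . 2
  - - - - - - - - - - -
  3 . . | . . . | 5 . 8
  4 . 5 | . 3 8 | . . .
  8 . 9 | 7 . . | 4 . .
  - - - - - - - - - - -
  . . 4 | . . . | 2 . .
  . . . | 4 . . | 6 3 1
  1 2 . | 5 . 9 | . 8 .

Step 1. [r8c3∈{7}] nothing but 7 survives at r8c3. So r8c3=7.
Step 2. [r9c7∈{7}] nothing but 7 survives at r9c7. So r9c7=7.
Step 3. [r2c5∈{2,5,7}] across row 2, 2 lands solely at r2c5 ⇒ r2c5=2.
Step 4. [r9c5∈{6}] r9c5 is down to just 6, so r9c5=6.
Step 5. [r4c3∈{2,6}] across col 3, 2 lands solely at r4c3. So r4c3=2.
Step 6. [r1c2∈{3,4,5,7,9}] across row 1, 4 lands solely at r1c2 ⇒ r1c2=4.
Step 7. [r1c8∈{5,7,9}] 9 has one home in row 1: r1c8 ⇒ r1c8=9.
Step 8. [r7c9∈{5,9}] across box 9, 9 lands solely at r7c9. So r7c9=9.
Step 9. [r2c9∈{3,5,7}] col 9 places 5 nowhere but r2c9, so r2c9=5.
Step 10. [r5c4∈{1,2,6}] in col 4, 2 fits only at r5c4, so r5c4=2.
Step 11. [r3c8∈{7}] r3c8's peers cover all but 7, so r3c8=7.
Step 12. [r4c2∈{1,6,7}] 7 has one home in row 4: r4c2 ⇒ r4c2=7.
Step 13. [r3c1∈{5}] r3c1's peers cover all but 5. So r3c1=5.
Step 14. [r3c2∈{3}] r3c2's peers cover all but 3 ⇒ r3c2=3.
Step 15. [r8c2∈{5,8,9}] r8c2 is the only open cell in row 8 admitting 5. So r8c2=5.
Step 16. [r6c6∈{5}] r6c6 is down to just 5, so r6c6=5.
Step 17. [r6c5∈{1}] r6c5 is down to just 1, so r6c5=1.
Step 18. [r6c2∈{6}] r6c2 is down to just 6, so r6c2=6.
Step 19. [r5c8∈{1,6}] 6 has one home in row 5: r5c8 ⇒ r5c8=6.
Step 20. [r1c4∈{3}] r1c4 has the single candidate 3. So r1c4=3.
Step 21. [r2c1∈{6,7,9}] in row 2, 7 fits only at r2c1, so r2c1=7.
Step 22. [r1c6∈{7}] r1c6 has the single candidate 7, so r1c6=7.
Step 23. [r8c5∈{8}] only 8 remains possible at r8c5. So r8c5=8.
Step 24. [r3c7∈{8}] r3c7 is down to just 8 ⇒ r3c7=8.
Step 25. [r4c8∈{1}] r4c8 has the single candidate 1 ⇒ r4c8=1.
Step 26. [r8c6∈{2}] r8c6's peers cover all but 2. So r8c6=2.
Step 27. [r8c1∈{9}] r8c1's peers cover all but 9. So r8c1=9.
Step 28. [r6c8∈{2}] nothing but 2 survives at r6c8, so r6c8=2.
Step 29. [r7c6∈{3}] r7c6's peers cover all but 3 ⇒ r7c6=3.
Step 30. [r7c8∈{5}] only 5 remains possible at r7c8. So r7c8=5.
Step 31. [r4c5∈{9}] nothing but 9 survives at r4c5. So r4c5=9.
Step 32. [r5c9∈{7}] r5c9 is down to just 7. So r5c9=7.
Step 33. [r6c9∈{3}] r6c9 has the single candidate 3, so r6c9=3.
Step 34. [r1c5∈{5}] nothing but 5 survives at r1c5, so r1c5=5.
Step 35. [r7c2∈{8}] only 8 remains possible at r7c2, so r7c2=8.
Step 36. [r9c3∈{3}] r9c3's peers cover all but 3 ⇒ r9c3=3.
Step 37. [r2c7∈{3}] r2c7 has the single candidate 3 ⇒ r2c7=3.
Step 38. [r7c1∈{6}] nothing but 6 survives at r7c1 ⇒ r7c1=6.
Step 39. [r2c2∈{9}] r2c2 has the single candidate 9, so r2c2=9.
Step 40. [r5c7∈{9}] r5c7 is down to just 9 ⇒ r5c7=9.
Step 41. [r9c9∈{4}] r9c9 is down to just 4 ⇒ r9c9=4.
Step 42. [r4c4∈{6}] nothing but 6 survives at r4c4. So r4c4=6.
Step 43. [r5c2∈{1}] r5c2 is down to just 1, so r5c2=1.
Step 44. [r7c5∈{7}] nothing but 7 survives at r7c5. So r7c5=7.
Step 45. [r2c3∈{6}] nothing but 6 survives at r2c3 ⇒ r2c3=6.
Step 46. [r7c4∈{1}] only 1 remains possible at r7c4. So r7c4=1.
Step 47. [r4c6∈{4}] nothing but 4 survives at r4c6 ⇒ r4c6=4.

Answer: 2 4 8 3 5 7 1 9 6 / 7 9 6 8 2 1 3 4 5 / 5 3 1 9 4 6 8 7 2 / 3 7 2 6 9 4 5 1 8 / 4 1 5 2 3 8 9 6 7 / 8 6 9 7 1 5 4 2 3 / 6 8 4 1 7 3 2 5 9 / 9 5 7 4 8 2 6 3 1 / 1 2 3 5 6 9 7 8 4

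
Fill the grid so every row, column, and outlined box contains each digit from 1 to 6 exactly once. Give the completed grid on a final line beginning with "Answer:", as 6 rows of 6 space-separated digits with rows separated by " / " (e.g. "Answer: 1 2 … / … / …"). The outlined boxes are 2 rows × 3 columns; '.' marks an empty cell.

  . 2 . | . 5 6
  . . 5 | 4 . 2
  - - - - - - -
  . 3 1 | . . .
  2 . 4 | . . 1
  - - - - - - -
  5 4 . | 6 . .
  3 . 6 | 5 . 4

Step 1. [r5c5∈{1,2,3}] in row 5, 1 fits only at r5c5, so r5c5=1.
Step 2. [r3c1∈{6}] only 6 remains possible at r3c1 ⇒ r3c1=6.
Step 3. [r1c4∈{1,3}] in col 4, 1 fits only at r1c4. So r1c4=1.
Step 4. [r4c5∈{3,6}] across row 4, 6 lands solely at r4c5. So r4c5=6.
Step 5. [r6c5∈{2}] r6c5 has the single candidate 2. So r6c5=2.
Step 6. [r6c2∈{1}] only 1 remains possible at r6c2 ⇒ r6c2=1.
Step 7. [r2c2∈{6}] r2c2's peers cover all but 6, so r2c2=6.
Step 8. [r2c5∈{3}] r2c5's peers cover all but 3. So r2c5=3.
Step 9. [r4c2∈{5}] only 5 remains possible at r4c2, so r4c2=5.
Step 10. [r3c6∈{5}] only 5 remains possible at r3c6 ⇒ r3c6=5.
Step 11. [r3c5∈{4}] r3c5's peers cover all but 4, so r3c5=4.
Step 12. [r1c1∈{4}] only 4 remains possible at r1c1, so r1c1=4.
Step 13. [r5c3∈{2}] r5c3 is down to just 2 ⇒ r5c3=2.
Step 14. [r3c4∈{2}] only 2 remains possible at r3c4 ⇒ r3c4=2.
Step 15. [r4c4∈{3}] only 3 remains possible at r4c4, so r4c4=3.
Step 16. [r2c1∈{1}] r2c1 has the single candidate 1. So r2c1=1.
Step 17. [r1c3∈{3}] r1c3 is down to just 3, so r1c3=3.
Step 18. [r5c6∈{3}] r5c6's peers cover all but 3, so r5c6=3.

Answer: 4 2 3 1 5 6 / 1 6 5 4 3 2 / 6 3 1 2 4 5 / 2 5 4 3 6 1 / 5 4 2 6 1 3 / 3 1 6 5 2 4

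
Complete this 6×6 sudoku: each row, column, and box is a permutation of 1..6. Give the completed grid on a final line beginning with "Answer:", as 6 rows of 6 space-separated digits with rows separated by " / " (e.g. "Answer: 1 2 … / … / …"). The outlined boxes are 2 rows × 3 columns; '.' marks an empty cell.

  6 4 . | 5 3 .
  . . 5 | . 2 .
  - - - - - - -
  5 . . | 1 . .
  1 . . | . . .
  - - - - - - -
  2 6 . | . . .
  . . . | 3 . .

Step 1. [r5c4∈{4}] nothing but 4 survives at r5c4 ⇒ r5c4=4.
Step 2. [r6c6∈{1,2,5,6}] in row 6, 2 fits only at r6c6. So r6c6=2.
Step 3. [r6c5∈{1,5,6}] row 6 places 6 nowhere but r6c5 ⇒ r6c5=6.
Step 4. [r3c5∈{4}] r3c5 has the single candidate 4 ⇒ r3c5=4.
Step 5. [r4c3∈{2,3,4,6}] across row 4, 4 lands solely at r4c3 ⇒ r4c3=4.
Step 6. [r5c5∈{1,5}] r5c5 is the only open cell in col 5 admitting 1, so r5c5=1.
Step 7. [r3c3∈{2,3,6}] col 3 places 6 nowhere but r3c3 ⇒ r3c3=6.
Step 8. [r4c4∈{2,6}] across col 4, 2 lands solely at r4c4, so r4c4=2.
Step 9. [r4c2∈{3}] nothing but 3 survives at r4c2, so r4c2=3.
Step 10. [r2c2∈{1}] r2c2's peers cover all but 1 ⇒ r2c2=1.
Step 11. [r4c6∈{5,6}] in row 4, 6 fits only at r4c6. So r4c6=6.
Step 12. [r1c6∈{1}] r1c6 has the single candidate 1 ⇒ r1c6=1.
Step 13. [r5c3∈{3}] r5c3 is down to just 3 ⇒ r5c3=3.
Step 14. [r3c6∈{3}] nothing but 3 survives at r3c6, so r3c6=3.
Step 15. [r1c3∈{2}] only 2 remains possible at r1c3. So r1c3=2.
Step 16. [r2c4∈{6}] r2c4's peers cover all but 6, so r2c4=6.
Step 17. [r5c6∈{5}] nothing but 5 survives at r5c6, so r5c6=5.
Step 18. [r2c6∈{4}] r2c6 has the single candidate 4. So r2c6=4.
Step 19. [r6c2∈{5}] nothing but 5 survives at r6c2. So r6c2=5.
Step 20. [r3c2∈{2}] r3c2 is down to just 2, so r3c2=2.
Step 21. [r6c1∈{4}] only 4 remains possible at r6c1 ⇒ r6c1=4.
Step 22. [r6c3∈{1}] r6c3's peers cover all but 1 ⇒ r6c3=1.
Step 23. [r2c1∈{3}] r2c1 is down to just 3. So r2c1=3.
Step 24. [r4c5∈{5}] r4c5 is down to just 5 ⇒ r4c5=5.

Answer: 6 4 2 5 3 1 / 3 1 5 6 2 4 / 5 2 6 1 4 3 / 1 3 4 2 5 6 / 2 6 3 4 1 5 / 4 5 1 3 6 2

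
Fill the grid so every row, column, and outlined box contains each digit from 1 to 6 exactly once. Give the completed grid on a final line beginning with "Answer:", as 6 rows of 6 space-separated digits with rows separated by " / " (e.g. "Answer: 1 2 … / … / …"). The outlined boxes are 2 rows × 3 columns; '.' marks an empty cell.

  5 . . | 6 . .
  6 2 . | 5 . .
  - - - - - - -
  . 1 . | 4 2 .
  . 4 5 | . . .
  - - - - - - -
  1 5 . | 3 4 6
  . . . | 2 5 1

Step 1. [r4c6∈{3}] nothing but 3 survives at r4c6 ⇒ r4c6=3.
Step 2. [r1c2∈{3}] nothing but 3 survives at r1c2 ⇒ r1c2=3.
Step 3. [r1c5∈{1}] r1c5's peers cover all but 1, so r1c5=1.
Step 4. [r1c3∈{4}] only 4 remains possible at r1c3. So r1c3=4.
Step 5. [r3c3∈{3,6}] across row 3, 6 lands solely at r3c3. So r3c3=6.
Step 6. [r6c3∈{3}] r6c3 is down to just 3 ⇒ r6c3=3.
Step 7. [r6c2∈{6}] r6c2 has the single candidate 6, so r6c2=6.
Step 8. [r4c1∈{2}] only 2 remains possible at r4c1, so r4c1=2.
Step 9. [r3c6∈{5}] nothing but 5 survives at r3c6 ⇒ r3c6=5.
Step 10. [r4c4∈{1}] only 1 remains possible at r4c4 ⇒ r4c4=1.
Step 11. [r2c3∈{1}] only 1 remains possible at r2c3, so r2c3=1.
Step 12. [r2c6∈{4}] nothing but 4 survives at r2c6, so r2c6=4.
Step 13. [r2c5∈{3}] only 3 remains possible at r2c5, so r2c5=3.
Step 14. [r3c1∈{3}] only 3 remains possible at r3c1 ⇒ r3c1=3.
Step 15. [r5c3∈{2}] r5c3 is down to just 2, so r5c3=2.
Step 16. [r4c5∈{6}] only 6 remains possible at r4c5 ⇒ r4c5=6.
Step 17. [r6c1∈{4}] only 4 remains possible at r6c1. So r6c1=4.
Step 18. [r1c6∈{2}] r1c6 has the single candidate 2, so r1c6=2.

Answer: 5 3 4 6 1 2 / 6 2 1 5 3 4 / 3 1 6 4 2 5 / 2 4 5 1 6 3 / 1 5 2 3 4 6 / 4 6 3 2 5 1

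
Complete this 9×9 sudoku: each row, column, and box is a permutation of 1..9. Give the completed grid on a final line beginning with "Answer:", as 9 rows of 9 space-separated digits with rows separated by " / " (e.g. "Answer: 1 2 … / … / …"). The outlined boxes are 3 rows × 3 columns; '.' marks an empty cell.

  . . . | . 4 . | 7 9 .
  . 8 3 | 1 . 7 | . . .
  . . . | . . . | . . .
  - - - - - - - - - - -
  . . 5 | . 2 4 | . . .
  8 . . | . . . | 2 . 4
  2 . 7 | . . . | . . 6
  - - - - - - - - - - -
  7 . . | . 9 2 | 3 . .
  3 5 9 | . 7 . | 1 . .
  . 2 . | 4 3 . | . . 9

Step 1. [r9c6∈{1,5,6,8}] in box 8, 1 fits only at r9c6. So r9c6=1.
Step 2. [r9c1∈{6}] r9c1's peers cover all but 6, so r9c1=6.
Step 3. [r7c4∈{5,6,8}] 5 has one home in box 8: r7c4, so r7c4=5.
Step 4. [r7c9∈{8}] r7c9's peers cover all but 8 ⇒ r7c9=8.
Step 5. [r6c2∈{1,3,4,9}] in row 6, 4 fits only at r6c2. So r6c2=4.
Step 6. [r7c2∈{1}] r7c2 has the single candidate 1. So r7c2=1.
Step 7. [r1c2∈{6}] r1c2's peers cover all but 6 ⇒ r1c2=6.
Step 8. [r4c4∈{3,6,7,8,9}] across row 4, 6 lands solely at r4c4. So r4c4=6.
Step 9. [r2c1∈{4,5,9}] row 2 places 9 nowhere but r2c1 ⇒ r2c1=9.
Step 10. [r8c8∈{2,4,6}] across row 8, 4 lands solely at r8c8 ⇒ r8c8=4.
Step 11. [r4c1∈{1}] nothing but 1 survives at r4c1, so r4c1=1.
Step 12. [r9c7∈{5}] nothing but 5 survives at r9c7 ⇒ r9c7=5.
Step 13. [r8c4∈{8}] r8c4's peers cover all but 8. So r8c4=8.
Step 14. [r1c6∈{3,5,8}] in row 1, 8 fits only at r1c6 ⇒ r1c6=8.
Step 15. [r6c5∈{1,5,8}] r6c5 is the only open cell in col 5 admitting 8 ⇒ r6c5=8.
Step 16. [r6c8∈{1,3,5}] r6c8 is the only open cell in row 6 admitting 1 ⇒ r6c8=1.
Step 17. [r5c8∈{3,5,7}] box 6 places 5 nowhere but r5c8 ⇒ r5c8=5.
Step 18. [r8c9∈{2}] r8c9's peers cover all but 2, so r8c9=2.
Step 19. [r6c7∈{9}] r6c7's peers cover all but 9 ⇒ r6c7=9.
Step 20. [r6c4∈{3}] nothing but 3 survives at r6c4. So r6c4=3.
Step 21. [r1c9∈{1,3,5}] row 1 places 3 nowhere but r1c9. So r1c9=3.
Step 22. [r3c6∈{3,5,6,9}] in row 3, 3 fits only at r3c6, so r3c6=3.
Step 23. [r3c1∈{4,5}] col 1 places 4 nowhere but r3c1 ⇒ r3c1=4.
Step 24. [r4c8∈{3,7,8}] 3 has one home in col 8: r4c8 ⇒ r4c8=3.
Step 25. [r3c8∈{2,6,8}] in col 8, 8 fits only at r3c8 ⇒ r3c8=8.
Step 26. [r3c7∈{6}] only 6 remains possible at r3c7, so r3c7=6.
Step 27. [r3c5∈{5}] only 5 remains possible at r3c5. So r3c5=5.
Step 28. [r5c6∈{9}] r5c6 has the single candidate 9 ⇒ r5c6=9.
Step 29. [r1c4∈{2}] r1c4's peers cover all but 2, so r1c4=2.
Step 30. [r1c3∈{1}] r1c3 is down to just 1, so r1c3=1.
Step 31. [r5c2∈{3}] r5c2 has the single candidate 3, so r5c2=3.
Step 32. [r3c9∈{1}] r3c9 has the single candidate 1 ⇒ r3c9=1.
Step 33. [r3c2∈{7}] r3c2's peers cover all but 7 ⇒ r3c2=7.
Step 34. [r3c3∈{2}] r3c3 is down to just 2, so r3c3=2.
Step 35. [r2c5∈{6}] r2c5 has the single candidate 6, so r2c5=6.
Step 36. [r3c4∈{9}] nothing but 9 survives at r3c4, so r3c4=9.
Step 37. [r9c3∈{8}] only 8 remains possible at r9c3. So r9c3=8.
Step 38. [r4c7∈{8}] only 8 remains possible at r4c7 ⇒ r4c7=8.
Step 39. [r4c9∈{7}] nothing but 7 survives at r4c9. So r4c9=7.
Step 40. [r2c8∈{2}] only 2 remains possible at r2c8. So r2c8=2.
Step 41. [r5c4∈{7}] nothing but 7 survives at r5c4, so r5c4=7.
Step 42. [r8c6∈{6}] r8c6's peers cover all but 6. So r8c6=6.
Step 43. [r6c6∈{5}] r6c6 has the single candidate 5 ⇒ r6c6=5.
Step 44. [r5c3∈{6}] nothing but 6 survives at r5c3 ⇒ r5c3=6.
Step 45. [r2c7∈{4}] only 4 remains possible at r2c7 ⇒ r2c7=4.
Step 46. [r9c8∈{7}] only 7 remains possible at r9c8, so r9c8=7.
Step 47. [r7c8∈{6}] r7c8 has the single candidate 6, so r7c8=6.
Step 48. [r4c2∈{9}] r4c2's peers cover all but 9, so r4c2=9.
Step 49. [r2c9∈{5}] r2c9's peers cover all but 5 ⇒ r2c9=5.
Step 50. [r1c1∈{5}] r1c1 is down to just 5, so r1c1=5.
Step 51. [r7c3∈{4}] only 4 remains possible at r7c3 ⇒ r7c3=4.
Step 52. [r5c5∈{1}] r5c5 has the single candidate 1, so r5c5=1.

Answer: 5 6 1 2 4 8 7 9 3 / 9 8 3 1 6 7 4 2 5 / 4 7 2 9 5 3 6 8 1 / 1 9 5 6 2 4 8 3 7 / 8 3 6 7 1 9 2 5 4 / 2 4 7 3 8 5 9 1 6 / 7 1 4 5 9 2 3 6 8 / 3 5 9 8 7 6 1 4 2 / 6 2 8 4 3 1 5 7 9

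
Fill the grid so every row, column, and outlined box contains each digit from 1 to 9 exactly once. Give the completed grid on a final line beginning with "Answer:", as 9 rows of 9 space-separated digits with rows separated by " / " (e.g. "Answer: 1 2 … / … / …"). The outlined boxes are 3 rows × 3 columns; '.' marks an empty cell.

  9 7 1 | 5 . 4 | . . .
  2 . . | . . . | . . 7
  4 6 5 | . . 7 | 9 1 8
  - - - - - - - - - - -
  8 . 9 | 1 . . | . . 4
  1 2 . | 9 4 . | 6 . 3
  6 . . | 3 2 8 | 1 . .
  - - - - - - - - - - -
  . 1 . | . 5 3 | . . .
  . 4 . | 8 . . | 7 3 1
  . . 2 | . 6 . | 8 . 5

Step 1. [r2c3∈{3,8}] r2c3 is the only open cell in col 3 admitting 3, so r2c3=3.
Step 2. [r2c5∈{1,8,9}] col 5 places 1 nowhere but r2c5 ⇒ r2c5=1.
Step 3. [r7c1∈{7}] nothing but 7 survives at r7c1, so r7c1=7.
Step 4. [r9c2∈{3,9}] in col 2, 9 fits only at r9c2, so r9c2=9.
Step 5. [r9c8∈{4}] r9c8's peers cover all but 4 ⇒ r9c8=4.
Step 6. [r7c7∈{2}] nothing but 2 survives at r7c7 ⇒ r7c7=2.
Step 7. [r4c7∈{5}] r4c7's peers cover all but 5. So r4c7=5.
Step 8. [r2c4∈{6}] r2c4 is down to just 6, so r2c4=6.
Step 9. [r6c9∈{9}] r6c9's peers cover all but 9, so r6c9=9.
Step 10. [r7c9∈{6}] r7c9 has the single candidate 6. So r7c9=6.
Step 11. [r6c8∈{7}] nothing but 7 survives at r6c8 ⇒ r6c8=7.
Step 12. [r1c7∈{3}] r1c7 is down to just 3 ⇒ r1c7=3.
Step 13. [r8c6∈{2,9}] r8c6 is the only open cell in row 8 admitting 2, so r8c6=2.
Step 14. [r1c9∈{2}] only 2 remains possible at r1c9. So r1c9=2.
Step 15. [r9c4∈{7}] only 7 remains possible at r9c4. So r9c4=7.
Step 16. [r4c8∈{2}] only 2 remains possible at r4c8. So r4c8=2.
Step 17. [r2c8∈{5}] r2c8 is down to just 5. So r2c8=5.
Step 18. [r5c8∈{8}] nothing but 8 survives at r5c8 ⇒ r5c8=8.
Step 19. [r8c5∈{9}] r8c5 has the single candidate 9 ⇒ r8c5=9.
Step 20. [r7c8∈{9}] r7c8's peers cover all but 9, so r7c8=9.
Step 21. [r4c5∈{7}] r4c5 has the single candidate 7. So r4c5=7.
Step 22. [r7c4∈{4}] nothing but 4 survives at r7c4, so r7c4=4.
Step 23. [r2c2∈{8}] only 8 remains possible at r2c2, so r2c2=8.
Step 24. [r3c5∈{3}] r3c5 has the single candidate 3. So r3c5=3.
Step 25. [r9c1∈{3}] r9c1's peers cover all but 3 ⇒ r9c1=3.
Step 26. [r7c3∈{8}] r7c3 is down to just 8, so r7c3=8.
Step 27. [r8c3∈{6}] r8c3 has the single candidate 6. So r8c3=6.
Step 28. [r1c5∈{8}] r1c5 has the single candidate 8, so r1c5=8.
Step 29. [r6c2∈{5}] r6c2 is down to just 5 ⇒ r6c2=5.
Step 30. [r5c6∈{5}] nothing but 5 survives at r5c6 ⇒ r5c6=5.
Step 31. [r6c3∈{4}] only 4 remains possible at r6c3, so r6c3=4.
Step 32. [r8c1∈{5}] nothing but 5 survives at r8c1 ⇒ r8c1=5.
Step 33. [r3c4∈{2}] nothing but 2 survives at r3c4, so r3c4=2.
Step 34. [r4c2∈{3}] nothing but 3 survives at r4c2 ⇒ r4c2=3.
Step 35. [r2c7∈{4}] nothing but 4 survives at r2c7, so r2c7=4.
Step 36. [r5c3∈{7}] only 7 remains possible at r5c3, so r5c3=7.
Step 37. [r9c6∈{1}] only 1 remains possible at r9c6. So r9c6=1.
Step 38. [r1c8∈{6}] nothing but 6 survives at r1c8, so r1c8=6.
Step 39. [r4c6∈{6}] r4c6 is down to just 6. So r4c6=6.
Step 40. [r2c6∈{9}] r2c6 has the single candidate 9 ⇒ r2c6=9.

Answer: 9 7 1 5 8 4 3 6 2 / 2 8 3 6 1 9 4 5 7 / 4 6 5 2 3 7 9 1 8 / 8 3 9 1 7 6 5 2 4 / 1 2 7 9 4 5 6 8 3 / 6 5 4 3 2 8 1 7 9 / 7 1 8 4 5 3 2 9 6 / 5 4 6 8 9 2 7 3 1 / 3 9 2 7 6 1 8 4 5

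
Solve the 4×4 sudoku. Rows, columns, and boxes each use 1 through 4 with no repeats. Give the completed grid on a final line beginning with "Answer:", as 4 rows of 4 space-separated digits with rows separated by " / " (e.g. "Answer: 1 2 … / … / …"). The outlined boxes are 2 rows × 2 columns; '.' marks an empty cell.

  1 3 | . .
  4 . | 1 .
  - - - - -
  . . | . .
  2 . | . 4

Step 1. [r1c4∈{2}] nothing but 2 survives at r1c4. So r1c4=2.
Step 2. [r3c1∈{3}] only 3 remains possible at r3c1, so r3c1=3.
Step 3. [r3c2∈{1,4}] row 3 places 4 nowhere but r3c2, so r3c2=4.
Step 4. [r4c2∈{1}] r4c2's peers cover all but 1. So r4c2=1.
Step 5. [r4c3∈{3}] r4c3 has the single candidate 3. So r4c3=3.
Step 6. [r3c3∈{2}] r3c3 has the single candidate 2 ⇒ r3c3=2.
Step 7. [r2c4∈{3}] r2c4 is down to just 3 ⇒ r2c4=3.
Step 8. [r1c3∈{4}] r1c3's peers cover all but 4, so r1c3=4.
Step 9. [r2c2∈{2}] r2c2 is down to just 2, so r2c2=2.
Step 10. [r3c4∈{1}] r3c4 is down to just 1 ⇒ r3c4=1.

Answer: 1 3 4 2 / 4 2 1 3 / 3 4 2 1 / 2 1 3 4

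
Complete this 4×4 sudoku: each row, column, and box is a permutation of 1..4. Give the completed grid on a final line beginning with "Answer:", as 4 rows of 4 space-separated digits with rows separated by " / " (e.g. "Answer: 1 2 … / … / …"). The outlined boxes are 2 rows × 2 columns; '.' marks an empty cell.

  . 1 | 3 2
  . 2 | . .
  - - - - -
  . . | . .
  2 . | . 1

Step 1. [r4c3∈{4}] nothing but 4 survives at r4c3. So r4c3=4.
Step 2. [r1c1∈{4}] r1c1's peers cover all but 4 ⇒ r1c1=4.
Step 3. [r4c2∈{3}] r4c2 has the single candidate 3, so r4c2=3.
Step 4. [r2c3∈{1}] r2c3 has the single candidate 1, so r2c3=1.
Step 5. [r3c2∈{4}] r3c2 is down to just 4. So r3c2=4.
Step 6. [r3c1∈{1}] only 1 remains possible at r3c1. So r3c1=1.
Step 7. [r2c4∈{4}] r2c4's peers cover all but 4. So r2c4=4.
Step 8. [r2c1∈{3}] r2c1 has the single candidate 3 ⇒ r2c1=3.
Step 9. [r3c4∈{3}] r3c4 is down to just 3, so r3c4=3.
Step 10. [r3c3∈{2}] r3c3's peers cover all but 2, so r3c3=2.

Answer: 4 1 3 2 / 3 2 1 4 / 1 4 2 3 / 2 3 4 1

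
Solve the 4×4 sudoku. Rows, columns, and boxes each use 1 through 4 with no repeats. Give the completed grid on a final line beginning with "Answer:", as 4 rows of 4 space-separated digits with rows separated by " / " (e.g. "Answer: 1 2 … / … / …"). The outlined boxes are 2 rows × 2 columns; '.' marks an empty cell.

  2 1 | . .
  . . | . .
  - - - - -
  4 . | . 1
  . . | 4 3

Step 1. [r3c2∈{2,3}] row 3 places 3 nowhere but r3c2, so r3c2=3.
Step 2. [r2c3∈{1,2,3}] 1 has one home in row 2: r2c3, so r2c3=1.
Step 3. [r1c4∈{4}] r1c4 is down to just 4. So r1c4=4.
Step 4. [r1c3∈{3}] only 3 remains possible at r1c3 ⇒ r1c3=3.
Step 5. [r3c3∈{2}] r3c3 has the single candidate 2 ⇒ r3c3=2.
Step 6. [r2c1∈{3}] r2c1's peers cover all but 3, so r2c1=3.
Step 7. [r4c2∈{2}] r4c2 is down to just 2, so r4c2=2.
Step 8. [r2c2∈{4}] only 4 remains possible at r2c2 ⇒ r2c2=4.
Step 9. [r4c1∈{1}] only 1 remains possible at r4c1. So r4c1=1.
Step 10. [r2c4∈{2}] r2c4's peers cover all but 2, so r2c4=2.

Answer: 2 1 3 4 / 3 4 1 2 / 4 3 2 1 / 1 2 4 3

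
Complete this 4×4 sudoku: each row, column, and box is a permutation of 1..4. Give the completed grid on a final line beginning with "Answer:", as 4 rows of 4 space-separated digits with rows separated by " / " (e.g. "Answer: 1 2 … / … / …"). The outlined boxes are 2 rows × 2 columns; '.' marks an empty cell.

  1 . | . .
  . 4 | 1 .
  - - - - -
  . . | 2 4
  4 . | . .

Step 1. [r4c2∈{1,2,3}] across row 4, 2 lands solely at r4c2 ⇒ r4c2=2.
Step 2. [r1c2∈{3}] r1c2's peers cover all but 3 ⇒ r1c2=3.
Step 3. [r2c4∈{2,3}] 3 has one home in row 2: r2c4 ⇒ r2c4=3.
Step 4. [r4c3∈{3}] r4c3 is down to just 3, so r4c3=3.
Step 5. [r1c3∈{4}] only 4 remains possible at r1c3. So r1c3=4.
Step 6. [r2c1∈{2}] r2c1 is down to just 2 ⇒ r2c1=2.
Step 7. [r4c4∈{1}] r4c4 has the single candidate 1 ⇒ r4c4=1.
Step 8. [r1c4∈{2}] r1c4's peers cover all but 2, so r1c4=2.
Step 9. [r3c2∈{1}] r3c2's peers cover all but 1, so r3c2=1.
Step 10. [r3c1∈{3}] nothing but 3 survives at r3c1. So r3c1=3.

Answer: 1 3 4 2 / 2 4 1 3 / 3 1 2 4 / 4 2 3 1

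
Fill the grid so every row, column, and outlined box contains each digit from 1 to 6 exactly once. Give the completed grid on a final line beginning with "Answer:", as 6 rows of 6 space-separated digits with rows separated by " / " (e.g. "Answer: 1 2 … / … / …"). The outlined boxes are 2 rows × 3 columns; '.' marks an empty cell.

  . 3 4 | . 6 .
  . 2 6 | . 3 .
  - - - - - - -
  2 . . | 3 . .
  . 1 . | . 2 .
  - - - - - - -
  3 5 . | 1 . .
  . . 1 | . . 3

Step 1. [r5c6∈{2,4,6}] across row 5, 6 lands solely at r5c6. So r5c6=6.
Step 2. [r3c3∈{5}] only 5 remains possible at r3c3 ⇒ r3c3=5.
Step 3. [r1c6∈{1,2,5}] r1c6 is the only open cell in col 6 admitting 2. So r1c6=2.
Step 4. [r1c4∈{5}] r1c4 has the single candidate 5. So r1c4=5.
Step 5. [r2c6∈{1,4}] box 2 places 1 nowhere but r2c6. So r2c6=1.
Step 6. [r3c6∈{4}] only 4 remains possible at r3c6 ⇒ r3c6=4.
Step 7. [r6c2∈{4,6}] r6c2 is the only open cell in col 2 admitting 4. So r6c2=4.
Step 8. [r3c2∈{6}] r3c2 has the single candidate 6 ⇒ r3c2=6.
Step 9. [r2c4∈{4}] r2c4 is down to just 4, so r2c4=4.
Step 10. [r4c4∈{6}] r4c4's peers cover all but 6. So r4c4=6.
Step 11. [r2c1∈{5}] r2c1's peers cover all but 5 ⇒ r2c1=5.
Step 12. [r5c5∈{4}] r5c5 has the single candidate 4. So r5c5=4.
Step 13. [r6c5∈{5}] r6c5 is down to just 5. So r6c5=5.
Step 14. [r4c6∈{5}] nothing but 5 survives at r4c6. So r4c6=5.
Step 15. [r6c4∈{2}] nothing but 2 survives at r6c4 ⇒ r6c4=2.
Step 16. [r5c3∈{2}] r5c3 is down to just 2 ⇒ r5c3=2.
Step 17. [r1c1∈{1}] r1c1's peers cover all but 1. So r1c1=1.
Step 18. [r4c1∈{4}] r4c1 has the single candidate 4 ⇒ r4c1=4.
Step 19. [r4c3∈{3}] r4c3 has the single candidate 3 ⇒ r4c3=3.
Step 20. [r3c5∈{1}] only 1 remains possible at r3c5, so r3c5=1.
Step 21. [r6c1∈{6}] r6c1 has the single candidate 6. So r6c1=6.

Answer: 1 3 4 5 6 2 / 5 2 6 4 3 1 / 2 6 5 3 1 4 / 4 1 3 6 2 5 / 3 5 2 1 4 6 / 6 4 1 2 5 3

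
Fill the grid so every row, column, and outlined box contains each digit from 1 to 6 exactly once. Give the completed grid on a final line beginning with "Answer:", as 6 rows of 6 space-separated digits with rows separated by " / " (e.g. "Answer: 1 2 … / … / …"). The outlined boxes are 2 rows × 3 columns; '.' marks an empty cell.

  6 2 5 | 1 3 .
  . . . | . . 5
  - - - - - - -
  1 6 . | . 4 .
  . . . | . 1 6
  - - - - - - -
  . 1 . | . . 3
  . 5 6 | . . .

Step 1. [r6c5∈{2}] nothing but 2 survives at r6c5. So r6c5=2.
Step 2. [r6c4∈{4}] nothing but 4 survives at r6c4. So r6c4=4.
Step 3. [r4c1∈{2,3,4,5}] across col 1, 5 lands solely at r4c1, so r4c1=5.
Step 4. [r3c6∈{2}] nothing but 2 survives at r3c6. So r3c6=2.
Step 5. [r3c3∈{3}] r3c3's peers cover all but 3 ⇒ r3c3=3.
Step 6. [r4c3∈{2,4}] across row 4, 2 lands solely at r4c3. So r4c3=2.
Step 7. [r2c5∈{6}] only 6 remains possible at r2c5. So r2c5=6.
Step 8. [r2c2∈{3,4}] in col 2, 3 fits only at r2c2. So r2c2=3.
Step 9. [r2c1∈{4}] only 4 remains possible at r2c1, so r2c1=4.
Step 10. [r3c4∈{5}] r3c4 has the single candidate 5, so r3c4=5.
Step 11. [r5c1∈{2}] r5c1 has the single candidate 2. So r5c1=2.
Step 12. [r6c6∈{1}] only 1 remains possible at r6c6. So r6c6=1.
Step 13. [r6c1∈{3}] r6c1 is down to just 3. So r6c1=3.
Step 14. [r4c2∈{4}] only 4 remains possible at r4c2 ⇒ r4c2=4.
Step 15. [r5c5∈{5}] r5c5 has the single candidate 5 ⇒ r5c5=5.
Step 16. [r2c3∈{1}] only 1 remains possible at r2c3, so r2c3=1.
Step 17. [r2c4∈{2}] r2c4 is down to just 2, so r2c4=2.
Step 18. [r1c6∈{4}] r1c6 is down to just 4, so r1c6=4.
Step 19. [r5c3∈{4}] r5c3 is down to just 4 ⇒ r5c3=4.
Step 20. [r4c4∈{3}] nothing but 3 survives at r4c4. So r4c4=3.
Step 21. [r5c4∈{6}] nothing but 6 survives at r5c4, so r5c4=6.

Answer: 6 2 5 1 3 4 / 4 3 1 2 6 5 / 1 6 3 5 4 2 / 5 4 2 3 1 6 / 2 1 4 6 5 3 / 3 5 6 4 2 1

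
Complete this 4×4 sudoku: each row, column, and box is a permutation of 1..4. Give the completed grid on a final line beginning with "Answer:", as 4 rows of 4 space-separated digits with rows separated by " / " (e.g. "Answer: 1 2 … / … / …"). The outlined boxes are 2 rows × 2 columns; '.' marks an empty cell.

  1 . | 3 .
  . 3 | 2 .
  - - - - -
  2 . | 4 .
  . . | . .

Step 1. [r4c3∈{1}] only 1 remains possible at r4c3 ⇒ r4c3=1.
Step 2. [r2c1∈{4}] r2c1's peers cover all but 4, so r2c1=4.
Step 3. [r3c4∈{3}] r3c4 has the single candidate 3, so r3c4=3.
Step 4. [r4c2∈{4}] r4c2 has the single candidate 4. So r4c2=4.
Step 5. [r4c1∈{3}] r4c1 is down to just 3 ⇒ r4c1=3.
Step 6. [r3c2∈{1}] r3c2 has the single candidate 1 ⇒ r3c2=1.
Step 7. [r4c4∈{2}] r4c4 is down to just 2 ⇒ r4c4=2.
Step 8. [r1c4∈{4}] r1c4's peers cover all but 4. So r1c4=4.
Step 9. [r1c2∈{2}] only 2 remains possible at r1c2, so r1c2=2.
Step 10. [r2c4∈{1}] r2c4 has the single candidate 1. So r2c4=1.

Answer: 1 2 3 4 / 4 3 2 1 / 2 1 4 3 / 3 4 1 2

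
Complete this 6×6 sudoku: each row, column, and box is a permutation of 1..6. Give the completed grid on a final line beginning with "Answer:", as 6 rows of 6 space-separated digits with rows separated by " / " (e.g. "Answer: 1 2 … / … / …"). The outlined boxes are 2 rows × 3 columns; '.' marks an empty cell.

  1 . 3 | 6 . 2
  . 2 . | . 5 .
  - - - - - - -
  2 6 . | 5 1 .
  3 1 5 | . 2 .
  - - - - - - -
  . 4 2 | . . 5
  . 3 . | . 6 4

Step 1. [r2c1∈{4,6}] col 1 places 4 nowhere but r2c1. So r2c1=4.
Step 2. [r5c4∈{1,3}] row 5 places 1 nowhere but r5c4, so r5c4=1.
Step 3. [r2c4∈{3}] r2c4 has the single candidate 3, so r2c4=3.
Step 4. [r3c3∈{4}] r3c3's peers cover all but 4, so r3c3=4.
Step 5. [r3c6∈{3}] nothing but 3 survives at r3c6. So r3c6=3.
Step 6. [r5c5∈{3}] r5c5 is down to just 3 ⇒ r5c5=3.
Step 7. [r1c5∈{4}] r1c5 has the single candidate 4 ⇒ r1c5=4.
Step 8. [r1c2∈{5}] r1c2 is down to just 5. So r1c2=5.
Step 9. [r2c6∈{1}] nothing but 1 survives at r2c6 ⇒ r2c6=1.
Step 10. [r2c3∈{6}] nothing but 6 survives at r2c3. So r2c3=6.
Step 11. [r4c6∈{6}] r4c6 is down to just 6, so r4c6=6.
Step 12. [r4c4∈{4}] r4c4 has the single candidate 4 ⇒ r4c4=4.
Step 13. [r6c1∈{5}] r6c1 has the single candidate 5, so r6c1=5.
Step 14. [r6c3∈{1}] nothing but 1 survives at r6c3 ⇒ r6c3=1.
Step 15. [r5c1∈{6}] only 6 remains possible at r5c1 ⇒ r5c1=6.
Step 16. [r6c4∈{2}] r6c4 has the single candidate 2, so r6c4=2.

Answer: 1 5 3 6 4 2 / 4 2 6 3 5 1 / 2 6 4 5 1 3 / 3 1 5 4 2 6 / 6 4 2 1 3 5 / 5 3 1 2 6 4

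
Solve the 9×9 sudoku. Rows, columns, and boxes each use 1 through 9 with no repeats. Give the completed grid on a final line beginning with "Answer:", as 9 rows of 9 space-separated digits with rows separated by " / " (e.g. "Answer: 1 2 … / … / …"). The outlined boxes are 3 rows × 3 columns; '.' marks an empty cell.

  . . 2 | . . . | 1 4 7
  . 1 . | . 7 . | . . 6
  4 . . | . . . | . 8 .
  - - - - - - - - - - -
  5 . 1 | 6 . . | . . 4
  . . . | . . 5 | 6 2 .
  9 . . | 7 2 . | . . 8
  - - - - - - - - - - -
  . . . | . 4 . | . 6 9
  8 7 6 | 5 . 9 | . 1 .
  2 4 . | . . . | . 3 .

Step 1. [r2c1∈{3}] r2c1's peers cover all but 3 ⇒ r2c1=3.
Step 2. [r6c6∈{1,3,4}] in row 6, 1 fits only at r6c6, so r6c6=1.
Step 3. [r8c5∈{3}] r8c5 has the single candidate 3, so r8c5=3.
Step 4. [r5c4∈{3,4,8,9}] box 5 places 4 nowhere but r5c4, so r5c4=4.
Step 5. [r4c6∈{3,8}] 3 has one home in box 5: r4c6 ⇒ r4c6=3.
Step 6. [r5c5∈{8,9}] in row 5, 9 fits only at r5c5 ⇒ r5c5=9.
Step 7. [r1c1∈{6}] nothing but 6 survives at r1c1. So r1c1=6.
Step 8. [r1c6∈{8}] r1c6's peers cover all but 8 ⇒ r1c6=8.
Step 9. [r9c9∈{5}] nothing but 5 survives at r9c9 ⇒ r9c9=5.
Step 10. [r3c3∈{5,7,9}] row 3 places 7 nowhere but r3c3, so r3c3=7.
Step 11. [r2c3∈{5,8,9}] in row 2, 8 fits only at r2c3. So r2c3=8.
Step 12. [r5c3∈{3}] r5c3 has the single candidate 3, so r5c3=3.
Step 13. [r3c9∈{2,3}] r3c9 is the only open cell in col 9 admitting 3. So r3c9=3.
Step 14. [r4c8∈{7,9}] in col 8, 7 fits only at r4c8. So r4c8=7.
Step 15. [r2c8∈{5,9}] r2c8 is the only open cell in col 8 admitting 9, so r2c8=9.
Step 16. [r2c4∈{2}] r2c4 has the single candidate 2. So r2c4=2.
Step 17. [r3c7∈{2,5}] across row 3, 2 lands solely at r3c7, so r3c7=2.
Step 18. [r4c5∈{8}] r4c5 has the single candidate 8, so r4c5=8.
Step 19. [r3c6∈{6}] r3c6 is down to just 6. So r3c6=6.
Step 20. [r1c5∈{5}] r1c5 has the single candidate 5 ⇒ r1c5=5.
Step 21. [r3c5∈{1}] nothing but 1 survives at r3c5, so r3c5=1.
Step 22. [r1c2∈{9}] nothing but 9 survives at r1c2 ⇒ r1c2=9.
Step 23. [r9c4∈{1,8}] r9c4 is the only open cell in row 9 admitting 1. So r9c4=1.
Step 24. [r9c6∈{7}] r9c6's peers cover all but 7, so r9c6=7.
Step 25. [r6c7∈{3,5}] across row 6, 3 lands solely at r6c7. So r6c7=3.
Step 26. [r7c4∈{8}] only 8 remains possible at r7c4. So r7c4=8.
Step 27. [r7c2∈{3,5}] 3 has one home in row 7: r7c2, so r7c2=3.
Step 28. [r7c3∈{5}] r7c3 has the single candidate 5 ⇒ r7c3=5.
Step 29. [r4c2∈{2}] r4c2's peers cover all but 2 ⇒ r4c2=2.
Step 30. [r5c2∈{8}] only 8 remains possible at r5c2, so r5c2=8.
Step 31. [r3c2∈{5}] r3c2 has the single candidate 5, so r3c2=5.
Step 32. [r5c9∈{1}] r5c9's peers cover all but 1, so r5c9=1.
Step 33. [r7c6∈{2}] nothing but 2 survives at r7c6 ⇒ r7c6=2.
Step 34. [r8c9∈{2}] r8c9 is down to just 2 ⇒ r8c9=2.
Step 35. [r9c5∈{6}] r9c5's peers cover all but 6. So r9c5=6.
Step 36. [r3c4∈{9}] only 9 remains possible at r3c4 ⇒ r3c4=9.
Step 37. [r2c6∈{4}] r2c6 has the single candidate 4. So r2c6=4.
Step 38. [r2c7∈{5}] r2c7's peers cover all but 5 ⇒ r2c7=5.
Step 39. [r4c7∈{9}] r4c7 is down to just 9 ⇒ r4c7=9.
Step 40. [r6c3∈{4}] only 4 remains possible at r6c3. So r6c3=4.
Step 41. [r7c1∈{1}] r7c1's peers cover all but 1. So r7c1=1.
Step 42. [r1c4∈{3}] only 3 remains possible at r1c4. So r1c4=3.
Step 43. [r6c2∈{6}] nothing but 6 survives at r6c2. So r6c2=6.
Step 44. [r9c3∈{9}] nothing but 9 survives at r9c3. So r9c3=9.
Step 45. [r9c7∈{8}] only 8 remains possible at r9c7, so r9c7=8.
Step 46. [r7c7∈{7}] nothing but 7 survives at r7c7. So r7c7=7.
Step 47. [r8c7∈{4}] only 4 remains possible at r8c7, so r8c7=4.
Step 48. [r6c8∈{5}] only 5 remains possible at r6c8. So r6c8=5.
Step 49. [r5c1∈{7}] only 7 remains possible at r5c1. So r5c1=7.

Answer: 6 9 2 3 5 8 1 4 7 / 3 1 8 2 7 4 5 9 6 / 4 5 7 9 1 6 2 8 3 / 5 2 1 6 8 3 9 7 4 / 7 8 3 4 9 5 6 2 1 / 9 6 4 7 2 1 3 5 8 / 1 3 5 8 4 2 7 6 9 / 8 7 6 5 3 9 4 1 2 / 2 4 9 1 6 7 8 3 5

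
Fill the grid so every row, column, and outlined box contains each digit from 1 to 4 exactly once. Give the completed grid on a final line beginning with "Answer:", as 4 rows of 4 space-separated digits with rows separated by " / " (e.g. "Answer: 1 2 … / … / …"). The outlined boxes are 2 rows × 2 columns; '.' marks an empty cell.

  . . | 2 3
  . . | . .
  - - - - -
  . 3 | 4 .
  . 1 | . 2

Step 1. [r1c2∈{4}] r1c2's peers cover all but 4. So r1c2=4.
Step 2. [r2c3∈{1}] r2c3 has the single candidate 1 ⇒ r2c3=1.
Step 3. [r2c1∈{2,3}] 3 has one home in row 2: r2c1, so r2c1=3.
Step 4. [r2c2∈{2}] r2c2's peers cover all but 2 ⇒ r2c2=2.
Step 5. [r1c1∈{1}] r1c1 has the single candidate 1 ⇒ r1c1=1.
Step 6. [r4c1∈{4}] nothing but 4 survives at r4c1 ⇒ r4c1=4.
Step 7. [r2c4∈{4}] r2c4 is down to just 4 ⇒ r2c4=4.
Step 8. [r4c3∈{3}] only 3 remains possible at r4c3. So r4c3=3.
Step 9. [r3c1∈{2}] only 2 remains possible at r3c1. So r3c1=2.
Step 10. [r3c4∈{1}] r3c4's peers cover all but 1, so r3c4=1.

Answer: 1 4 2 3 / 3 2 1 4 / 2 3 4 1 / 4 1 3 2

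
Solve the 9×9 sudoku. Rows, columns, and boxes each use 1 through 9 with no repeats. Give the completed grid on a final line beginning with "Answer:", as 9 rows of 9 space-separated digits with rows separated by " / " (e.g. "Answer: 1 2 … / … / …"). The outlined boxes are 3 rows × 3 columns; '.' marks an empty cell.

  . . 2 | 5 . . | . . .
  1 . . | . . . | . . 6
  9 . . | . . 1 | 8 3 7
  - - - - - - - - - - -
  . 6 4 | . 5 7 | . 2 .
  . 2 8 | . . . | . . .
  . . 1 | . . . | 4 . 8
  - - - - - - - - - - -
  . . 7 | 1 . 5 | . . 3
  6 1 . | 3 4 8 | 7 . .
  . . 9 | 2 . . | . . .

Step 1. [r9c6∈{6}] nothing but 6 survives at r9c6, so r9c6=6.
Step 2. [r1c5∈{3,6,7,8,9}] 6 has one home in row 1: r1c5 ⇒ r1c5=6.
Step 3. [r6c2∈{3,5,7,9}] col 2 places 9 nowhere but r6c2 ⇒ r6c2=9.
Step 4. [r2c5∈{2,3,7,8,9}] in col 5, 8 fits only at r2c5. So r2c5=8.
Step 5. [r8c3∈{5}] only 5 remains possible at r8c3 ⇒ r8c3=5.
Step 6. [r8c8∈{9}] r8c8's peers cover all but 9. So r8c8=9.
Step 7. [r5c5∈{1,3,9}] in col 5, 1 fits only at r5c5 ⇒ r5c5=1.
Step 8. [r4c1∈{3}] only 3 remains possible at r4c1 ⇒ r4c1=3.
Step 9. [r3c4∈{4}] r3c4 is down to just 4 ⇒ r3c4=4.
Step 10. [r5c7∈{3,5,6,9}] 3 has one home in col 7: r5c7, so r5c7=3.
Step 11. [r9c2∈{3,4,8}] row 9 places 3 nowhere but r9c2. So r9c2=3.
Step 12. [r2c7∈{2,5,9}] r2c7 is the only open cell in box 3 admitting 2 ⇒ r2c7=2.
Step 13. [r2c8∈{4,5}] in box 3, 5 fits only at r2c8 ⇒ r2c8=5.
Step 14. [r2c2∈{4,7}] r2c2 is the only open cell in row 2 admitting 4. So r2c2=4.
Step 15. [r7c2∈{8}] r7c2's peers cover all but 8 ⇒ r7c2=8.
Step 16. [r5c9∈{5,9}] r5c9 is the only open cell in box 6 admitting 5 ⇒ r5c9=5.
Step 17. [r1c6∈{3,9}] in row 1, 3 fits only at r1c6 ⇒ r1c6=3.
Step 18. [r5c1∈{7}] only 7 remains possible at r5c1, so r5c1=7.
Step 19. [r5c8∈{6}] r5c8 has the single candidate 6, so r5c8=6.
Step 20. [r7c8∈{4}] only 4 remains possible at r7c8 ⇒ r7c8=4.
Step 21. [r9c9∈{1}] only 1 remains possible at r9c9. So r9c9=1.
Step 22. [r4c9∈{9}] r4c9 has the single candidate 9, so r4c9=9.
Step 23. [r5c4∈{9}] r5c4 is down to just 9 ⇒ r5c4=9.
Step 24. [r1c7∈{1,9}] r1c7 is the only open cell in row 1 admitting 9 ⇒ r1c7=9.
Step 25. [r3c5∈{2}] r3c5 is down to just 2. So r3c5=2.
Step 26. [r2c4∈{7}] nothing but 7 survives at r2c4. So r2c4=7.
Step 27. [r9c1∈{4}] r9c1 is down to just 4, so r9c1=4.
Step 28. [r6c5∈{3}] r6c5 has the single candidate 3, so r6c5=3.
Step 29. [r6c6∈{2}] only 2 remains possible at r6c6. So r6c6=2.
Step 30. [r9c7∈{5}] r9c7's peers cover all but 5 ⇒ r9c7=5.
Step 31. [r4c4∈{8}] nothing but 8 survives at r4c4 ⇒ r4c4=8.
Step 32. [r1c1∈{8}] only 8 remains possible at r1c1. So r1c1=8.
Step 33. [r2c6∈{9}] nothing but 9 survives at r2c6. So r2c6=9.
Step 34. [r8c9∈{2}] only 2 remains possible at r8c9, so r8c9=2.
Step 35. [r4c7∈{1}] r4c7's peers cover all but 1, so r4c7=1.
Step 36. [r3c3∈{6}] r3c3 has the single candidate 6 ⇒ r3c3=6.
Step 37. [r7c1∈{2}] r7c1 is down to just 2. So r7c1=2.
Step 38. [r9c5∈{7}] nothing but 7 survives at r9c5. So r9c5=7.
Step 39. [r5c6∈{4}] r5c6 is down to just 4, so r5c6=4.
Step 40. [r7c7∈{6}] nothing but 6 survives at r7c7. So r7c7=6.
Step 41. [r7c5∈{9}] only 9 remains possible at r7c5. So r7c5=9.
Step 42. [r2c3∈{3}] r2c3's peers cover all but 3 ⇒ r2c3=3.
Step 43. [r1c2∈{7}] r1c2 is down to just 7, so r1c2=7.
Step 44. [r1c8∈{1}] nothing but 1 survives at r1c8 ⇒ r1c8=1.
Step 45. [r6c1∈{5}] r6c1 is down to just 5. So r6c1=5.
Step 46. [r6c8∈{7}] r6c8 is down to just 7 ⇒ r6c8=7.
Step 47. [r3c2∈{5}] r3c2's peers cover all but 5 ⇒ r3c2=5.
Step 48. [r1c9∈{4}] only 4 remains possible at r1c9 ⇒ r1c9=4.
Step 49. [r6c4∈{6}] r6c4's peers cover all but 6, so r6c4=6.
Step 50. [r9c8∈{8}] nothing but 8 survives at r9c8 ⇒ r9c8=8.

Answer: 8 7 2 5 6 3 9 1 4 / 1 4 3 7 8 9 2 5 6 / 9 5 6 4 2 1 8 3 7 / 3 6 4 8 5 7 1 2 9 / 7 2 8 9 1 4 3 6 5 / 5 9 1 6 3 2 4 7 8 / 2 8 7 1 9 5 6 4 3 / 6 1 5 3 4 8 7 9 2 / 4 3 9 2 7 6 5 8 1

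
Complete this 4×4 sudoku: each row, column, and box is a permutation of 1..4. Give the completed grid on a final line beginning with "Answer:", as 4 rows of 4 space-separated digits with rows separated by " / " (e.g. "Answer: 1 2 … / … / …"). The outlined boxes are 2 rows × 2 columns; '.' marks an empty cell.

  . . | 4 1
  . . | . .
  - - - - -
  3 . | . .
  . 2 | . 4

Step 1. [r4c1∈{1}] r4c1 has the single candidate 1. So r4c1=1.
Step 2. [r2c4∈{2,3}] in col 4, 3 fits only at r2c4, so r2c4=3.
Step 3. [r2c1∈{2,4}] r2c1 is the only open cell in col 1 admitting 4, so r2c1=4.
Step 4. [r2c3∈{2}] r2c3 is down to just 2. So r2c3=2.
Step 5. [r1c2∈{3}] r1c2 has the single candidate 3, so r1c2=3.
Step 6. [r3c4∈{2}] r3c4 has the single candidate 2 ⇒ r3c4=2.
Step 7. [r4c3∈{3}] nothing but 3 survives at r4c3. So r4c3=3.
Step 8. [r2c2∈{1}] r2c2 is down to just 1, so r2c2=1.
Step 9. [r3c2∈{4}] r3c2 has the single candidate 4. So r3c2=4.
Step 10. [r3c3∈{1}] nothing but 1 survives at r3c3 ⇒ r3c3=1.
Step 11. [r1c1∈{2}] only 2 remains possible at r1c1, so r1c1=2.

Answer: 2 3 4 1 / 4 1 2 3 / 3 4 1 2 / 1 2 3 4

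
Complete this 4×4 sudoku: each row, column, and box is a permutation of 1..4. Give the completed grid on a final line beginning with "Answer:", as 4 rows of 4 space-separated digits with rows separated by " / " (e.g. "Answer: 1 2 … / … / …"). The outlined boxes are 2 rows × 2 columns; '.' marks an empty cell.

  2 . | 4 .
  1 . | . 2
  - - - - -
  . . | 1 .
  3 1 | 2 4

Step 1. [r1c2∈{3}] nothing but 3 survives at r1c2. So r1c2=3.
Step 2. [r2c2∈{4}] r2c2's peers cover all but 4 ⇒ r2c2=4.
Step 3. [r3c4∈{3}] nothing but 3 survives at r3c4. So r3c4=3.
Step 4. [r2c3∈{3}] r2c3 has the single candidate 3, so r2c3=3.
Step 5. [r3c1∈{4}] only 4 remains possible at r3c1. So r3c1=4.
Step 6. [r3c2∈{2}] r3c2 is down to just 2, so r3c2=2.
Step 7. [r1c4∈{1}] nothing but 1 survives at r1c4 ⇒ r1c4=1.

Answer: 2 3 4 1 / 1 4 3 2 / 4 2 1 3 / 3 1 2 4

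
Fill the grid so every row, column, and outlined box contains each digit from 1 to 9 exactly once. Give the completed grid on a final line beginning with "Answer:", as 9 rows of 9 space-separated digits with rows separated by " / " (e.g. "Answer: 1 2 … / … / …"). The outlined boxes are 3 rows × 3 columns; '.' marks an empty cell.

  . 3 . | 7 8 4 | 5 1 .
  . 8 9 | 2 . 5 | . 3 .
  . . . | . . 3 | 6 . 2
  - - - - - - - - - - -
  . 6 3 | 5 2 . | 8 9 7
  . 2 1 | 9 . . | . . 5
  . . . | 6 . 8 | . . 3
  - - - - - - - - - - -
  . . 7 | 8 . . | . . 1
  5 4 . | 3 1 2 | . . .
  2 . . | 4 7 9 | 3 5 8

Step 1. [r5c7∈{4}] r5c7's peers cover all but 4, so r5c7=4.
Step 2. [r2c1∈{1,4,6,7}] across row 2, 1 lands solely at r2c1, so r2c1=1.
Step 3. [r8c9∈{6,9}] across col 9, 6 lands solely at r8c9, so r8c9=6.
Step 4. [r4c1∈{4}] nothing but 4 survives at r4c1 ⇒ r4c1=4.
Step 5. [r3c1∈{7}] r3c1 is down to just 7 ⇒ r3c1=7.
Step 6. [r7c2∈{9}] r7c2 is down to just 9, so r7c2=9.
Step 7. [r9c3∈{6}] only 6 remains possible at r9c3, so r9c3=6.
Step 8. [r7c7∈{2}] r7c7's peers cover all but 2. So r7c7=2.
Step 9. [r3c2∈{5}] only 5 remains possible at r3c2 ⇒ r3c2=5.
Step 10. [r3c3∈{4}] nothing but 4 survives at r3c3 ⇒ r3c3=4.
Step 11. [r2c5∈{6}] r2c5 is down to just 6. So r2c5=6.
Step 12. [r8c7∈{7,9}] across row 8, 9 lands solely at r8c7, so r8c7=9.
Step 13. [r7c5∈{5}] r7c5 is down to just 5, so r7c5=5.
Step 14. [r2c7∈{7}] r2c7 is down to just 7, so r2c7=7.
Step 15. [r6c3∈{5}] only 5 remains possible at r6c3 ⇒ r6c3=5.
Step 16. [r8c3∈{8}] r8c3's peers cover all but 8. So r8c3=8.
Step 17. [r6c5∈{4}] only 4 remains possible at r6c5, so r6c5=4.
Step 18. [r5c6∈{7}] r5c6's peers cover all but 7, so r5c6=7.
Step 19. [r1c9∈{9}] r1c9's peers cover all but 9 ⇒ r1c9=9.
Step 20. [r6c1∈{9}] r6c1 is down to just 9, so r6c1=9.
Step 21. [r8c8∈{7}] r8c8 has the single candidate 7, so r8c8=7.
Step 22. [r7c1∈{3}] r7c1 has the single candidate 3 ⇒ r7c1=3.
Step 23. [r5c8∈{6}] nothing but 6 survives at r5c8 ⇒ r5c8=6.
Step 24. [r5c5∈{3}] only 3 remains possible at r5c5 ⇒ r5c5=3.
Step 25. [r6c8∈{2}] r6c8 is down to just 2, so r6c8=2.
Step 26. [r6c7∈{1}] nothing but 1 survives at r6c7, so r6c7=1.
Step 27. [r7c8∈{4}] only 4 remains possible at r7c8, so r7c8=4.
Step 28. [r3c4∈{1}] r3c4 has the single candidate 1. So r3c4=1.
Step 29. [r3c8∈{8}] r3c8's peers cover all but 8 ⇒ r3c8=8.
Step 30. [r4c6∈{1}] only 1 remains possible at r4c6 ⇒ r4c6=1.
Step 31. [r1c1∈{6}] nothing but 6 survives at r1c1 ⇒ r1c1=6.
Step 32. [r3c5∈{9}] r3c5 has the single candidate 9. So r3c5=9.
Step 33. [r2c9∈{4}] r2c9's peers cover all but 4 ⇒ r2c9=4.
Step 34. [r5c1∈{8}] nothing but 8 survives at r5c1 ⇒ r5c1=8.
Step 35. [r6c2∈{7}] r6c2's peers cover all but 7 ⇒ r6c2=7.
Step 36. [r9c2∈{1}] nothing but 1 survives at r9c2 ⇒ r9c2=1.
Step 37. [r1c3∈{2}] only 2 remains possible at r1c3. So r1c3=2.
Step 38. [r7c6∈{6}] nothing but 6 survives at r7c6, so r7c6=6.

Answer: 6 3 2 7 8 4 5 1 9 / 1 8 9 2 6 5 7 3 4 / 7 5 4 1 9 3 6 8 2 / 4 6 3 5 2 1 8 9 7 / 8 2 1 9 3 7 4 6 5 / 9 7 5 6 4 8 1 2 3 / 3 9 7 8 5 6 2 4 1 / 5 4 8 3 1 2 9 7 6 / 2 1 6 4 7 9 3 5 8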